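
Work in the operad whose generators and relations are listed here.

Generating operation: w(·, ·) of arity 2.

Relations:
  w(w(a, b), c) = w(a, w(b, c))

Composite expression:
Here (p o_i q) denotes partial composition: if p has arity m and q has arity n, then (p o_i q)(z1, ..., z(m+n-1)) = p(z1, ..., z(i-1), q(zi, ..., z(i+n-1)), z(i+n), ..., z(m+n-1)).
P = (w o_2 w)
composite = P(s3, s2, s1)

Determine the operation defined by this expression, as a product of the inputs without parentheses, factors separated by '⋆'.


s3 ⋆ s2 ⋆ s1

Key point: w is associative — brackets drop, the s-order remains.
w(s2, s1) unparenthesizes to s2 ⋆ s1
w(s3, w(s2, s1)) unparenthesizes to s3 ⋆ s2 ⋆ s1


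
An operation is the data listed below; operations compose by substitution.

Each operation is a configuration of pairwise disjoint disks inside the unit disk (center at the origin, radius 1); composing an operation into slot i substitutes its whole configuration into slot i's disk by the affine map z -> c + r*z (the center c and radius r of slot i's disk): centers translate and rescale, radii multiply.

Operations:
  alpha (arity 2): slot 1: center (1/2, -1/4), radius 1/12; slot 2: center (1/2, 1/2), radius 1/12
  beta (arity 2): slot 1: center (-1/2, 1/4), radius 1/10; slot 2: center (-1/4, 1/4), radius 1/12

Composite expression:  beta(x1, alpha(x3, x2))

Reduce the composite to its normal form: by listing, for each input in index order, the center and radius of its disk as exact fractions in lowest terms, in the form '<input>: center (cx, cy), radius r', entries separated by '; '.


x1: center (-1/2, 1/4), radius 1/10; x2: center (-5/24, 7/24), radius 1/144; x3: center (-5/24, 11/48), radius 1/144

Nesting under beta composes maps z -> c + r*z down each x-path.
input x1: composing its 1 substitution step yields center (-1/2, 1/4), radius 1/10
input x3: composing its 2 substitution steps yields center (-5/24, 11/48), radius 1/144
input x2: composing its 2 substitution steps yields center (-5/24, 7/24), radius 1/144


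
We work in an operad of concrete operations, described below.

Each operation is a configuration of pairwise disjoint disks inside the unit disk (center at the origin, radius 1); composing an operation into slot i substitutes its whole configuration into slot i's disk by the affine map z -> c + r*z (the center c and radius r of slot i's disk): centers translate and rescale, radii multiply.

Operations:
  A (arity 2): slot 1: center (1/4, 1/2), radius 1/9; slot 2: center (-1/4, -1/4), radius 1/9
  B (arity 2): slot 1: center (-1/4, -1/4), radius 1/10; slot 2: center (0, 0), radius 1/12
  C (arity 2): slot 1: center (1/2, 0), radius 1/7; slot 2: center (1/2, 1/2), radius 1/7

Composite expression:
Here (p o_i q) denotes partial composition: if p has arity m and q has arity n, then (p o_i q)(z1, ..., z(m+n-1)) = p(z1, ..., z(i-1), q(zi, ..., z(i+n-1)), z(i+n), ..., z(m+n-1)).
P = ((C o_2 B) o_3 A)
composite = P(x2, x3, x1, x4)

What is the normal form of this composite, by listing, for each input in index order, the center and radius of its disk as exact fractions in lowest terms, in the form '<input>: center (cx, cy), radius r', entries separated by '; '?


Below C, radii multiply path by path; the x-disk centers shift.
for x2, the 1-step affine chain lands on center (1/2, 0), radius 1/7
for x3, the 2-step affine chain lands on center (13/28, 13/28), radius 1/70
for x1, the 3-step affine chain lands on center (169/336, 85/168), radius 1/756
for x4, the 3-step affine chain lands on center (167/336, 167/336), radius 1/756

x1: center (169/336, 85/168), radius 1/756; x2: center (1/2, 0), radius 1/7; x3: center (13/28, 13/28), radius 1/70; x4: center (167/336, 167/336), radius 1/756


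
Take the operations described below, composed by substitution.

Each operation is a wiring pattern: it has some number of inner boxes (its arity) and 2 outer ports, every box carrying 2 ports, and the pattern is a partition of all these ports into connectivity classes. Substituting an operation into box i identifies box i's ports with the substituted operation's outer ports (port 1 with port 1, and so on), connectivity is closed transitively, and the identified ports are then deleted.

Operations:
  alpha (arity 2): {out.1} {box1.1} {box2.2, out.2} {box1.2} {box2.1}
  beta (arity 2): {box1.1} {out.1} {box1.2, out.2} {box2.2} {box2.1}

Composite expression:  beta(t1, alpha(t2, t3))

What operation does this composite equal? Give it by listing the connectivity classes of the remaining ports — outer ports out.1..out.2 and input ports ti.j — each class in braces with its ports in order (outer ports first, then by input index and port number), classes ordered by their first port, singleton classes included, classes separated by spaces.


{out.1} {out.2, t1.2} {t1.1} {t2.1} {t2.2} {t3.1} {t3.2}

Two ports join when wires chain via beta-identified ports.
stage alpha: inputs (t2, t3), connectivity {out.1} {out.2, t3.2} {t2.1} {t2.2} {t3.1}, out.j its boundary
stage beta: inputs (t1, t2, t3), connectivity {out.1} {out.2, t1.2} {t1.1} {t2.1} {t2.2} {t3.1} {t3.2}, out.j its boundary


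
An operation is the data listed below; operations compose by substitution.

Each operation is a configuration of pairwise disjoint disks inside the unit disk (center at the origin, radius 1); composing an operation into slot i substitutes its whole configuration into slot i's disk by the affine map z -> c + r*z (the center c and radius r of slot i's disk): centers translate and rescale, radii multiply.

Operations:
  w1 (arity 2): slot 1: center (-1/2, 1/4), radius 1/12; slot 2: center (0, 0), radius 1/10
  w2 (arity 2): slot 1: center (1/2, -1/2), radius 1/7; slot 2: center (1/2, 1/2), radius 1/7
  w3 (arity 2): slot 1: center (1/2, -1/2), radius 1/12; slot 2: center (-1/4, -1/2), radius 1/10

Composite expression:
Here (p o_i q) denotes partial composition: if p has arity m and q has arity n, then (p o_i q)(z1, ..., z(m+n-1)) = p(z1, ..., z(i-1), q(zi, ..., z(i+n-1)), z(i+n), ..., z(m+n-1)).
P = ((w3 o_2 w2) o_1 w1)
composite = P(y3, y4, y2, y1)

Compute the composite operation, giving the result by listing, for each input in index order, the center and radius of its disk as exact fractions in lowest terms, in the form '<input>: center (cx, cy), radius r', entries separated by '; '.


y1: center (-1/5, -9/20), radius 1/70; y2: center (-1/5, -11/20), radius 1/70; y3: center (11/24, -23/48), radius 1/144; y4: center (1/2, -1/2), radius 1/120

Each y-disk chains the slot maps above it in w3; radii multiply.
for y3, the 2-step affine chain lands on center (11/24, -23/48), radius 1/144
for y4, the 2-step affine chain lands on center (1/2, -1/2), radius 1/120
for y2, the 2-step affine chain lands on center (-1/5, -11/20), radius 1/70
for y1, the 2-step affine chain lands on center (-1/5, -9/20), radius 1/70


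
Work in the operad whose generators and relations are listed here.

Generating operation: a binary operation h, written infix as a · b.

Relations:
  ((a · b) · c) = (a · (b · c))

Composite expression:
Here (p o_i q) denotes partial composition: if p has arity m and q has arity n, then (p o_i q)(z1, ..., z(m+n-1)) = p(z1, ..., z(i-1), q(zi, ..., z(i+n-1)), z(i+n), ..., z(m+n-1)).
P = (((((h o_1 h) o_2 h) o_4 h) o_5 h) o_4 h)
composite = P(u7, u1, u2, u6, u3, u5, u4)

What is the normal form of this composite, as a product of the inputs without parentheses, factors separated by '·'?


Associativity of h dissolves the nesting; only the u-input order survives.
(u1 · u2) linearizes to u1 · u2
(u7 · (u1 · u2)) linearizes to u7 · u1 · u2
(u6 · u3) linearizes to u6 · u3
(u5 · u4) linearizes to u5 · u4
((u6 · u3) · (u5 · u4)) linearizes to u6 · u3 · u5 · u4
((u7 · (u1 · u2)) · ((u6 · u3) · (u5 · u4))) linearizes to u7 · u1 · u2 · u6 · u3 · u5 · u4

u7 · u1 · u2 · u6 · u3 · u5 · u4


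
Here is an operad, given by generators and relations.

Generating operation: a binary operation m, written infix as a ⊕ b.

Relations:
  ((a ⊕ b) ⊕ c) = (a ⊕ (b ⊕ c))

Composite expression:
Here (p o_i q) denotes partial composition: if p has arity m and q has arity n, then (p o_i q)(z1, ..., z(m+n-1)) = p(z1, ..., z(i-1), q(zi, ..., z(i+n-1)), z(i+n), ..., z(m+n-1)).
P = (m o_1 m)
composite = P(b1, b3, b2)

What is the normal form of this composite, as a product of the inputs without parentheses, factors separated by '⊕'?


b1 ⊕ b3 ⊕ b2

Associativity of m dissolves the nesting; only the b-input order survives.
(b1 ⊕ b3) collapses to b1 ⊕ b3
((b1 ⊕ b3) ⊕ b2) collapses to b1 ⊕ b3 ⊕ b2


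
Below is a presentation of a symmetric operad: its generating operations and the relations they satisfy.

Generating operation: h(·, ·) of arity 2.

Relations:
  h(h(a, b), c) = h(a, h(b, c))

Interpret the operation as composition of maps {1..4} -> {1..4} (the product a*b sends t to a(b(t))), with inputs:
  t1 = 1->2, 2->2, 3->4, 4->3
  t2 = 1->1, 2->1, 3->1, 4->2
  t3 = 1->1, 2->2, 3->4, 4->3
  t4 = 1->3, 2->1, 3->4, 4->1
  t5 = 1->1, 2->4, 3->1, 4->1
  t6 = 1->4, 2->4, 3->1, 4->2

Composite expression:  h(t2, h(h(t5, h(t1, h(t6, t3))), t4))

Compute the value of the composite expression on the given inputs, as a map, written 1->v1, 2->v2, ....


1->2, 2->1, 3->2, 4->1


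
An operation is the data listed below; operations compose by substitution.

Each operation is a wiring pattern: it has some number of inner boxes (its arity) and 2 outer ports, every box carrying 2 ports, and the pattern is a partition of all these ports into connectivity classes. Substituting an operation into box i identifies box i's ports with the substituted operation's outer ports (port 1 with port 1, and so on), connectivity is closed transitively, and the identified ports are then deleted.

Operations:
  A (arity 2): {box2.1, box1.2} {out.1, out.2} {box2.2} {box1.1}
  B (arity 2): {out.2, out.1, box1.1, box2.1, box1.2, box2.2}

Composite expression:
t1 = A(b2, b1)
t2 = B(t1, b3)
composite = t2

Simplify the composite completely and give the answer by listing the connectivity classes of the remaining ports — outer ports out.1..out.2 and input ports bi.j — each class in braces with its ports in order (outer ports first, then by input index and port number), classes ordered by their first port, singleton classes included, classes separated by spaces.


{out.1, out.2, b3.1, b3.2} {b1.1, b2.2} {b1.2} {b2.1}

Substituting into B glues patterns; closure does the rest.
stage A: inputs (b2, b1), connectivity {out.1, out.2} {b1.1, b2.2} {b1.2} {b2.1}, out.j its boundary
stage B: inputs (b2, b1, b3), connectivity {out.1, out.2, b3.1, b3.2} {b1.1, b2.2} {b1.2} {b2.1}, out.j its boundary


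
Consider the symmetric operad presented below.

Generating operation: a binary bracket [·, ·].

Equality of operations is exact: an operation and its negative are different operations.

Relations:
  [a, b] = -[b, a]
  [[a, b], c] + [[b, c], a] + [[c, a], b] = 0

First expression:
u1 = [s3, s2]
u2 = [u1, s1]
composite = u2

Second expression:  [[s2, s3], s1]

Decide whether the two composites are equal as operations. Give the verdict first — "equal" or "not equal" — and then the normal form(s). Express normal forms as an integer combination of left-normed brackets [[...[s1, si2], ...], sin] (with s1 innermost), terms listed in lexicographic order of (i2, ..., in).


not equal; the first gives [[s1, s2], s3] - [[s1, s3], s2] and the second -[[s1, s2], s3] + [[s1, s3], s2]

Normal form of the first expression: [[s1, s2], s3] - [[s1, s3], s2]
Normal form of the second expression: -[[s1, s2], s3] + [[s1, s3], s2]
Different reductions; not equal.


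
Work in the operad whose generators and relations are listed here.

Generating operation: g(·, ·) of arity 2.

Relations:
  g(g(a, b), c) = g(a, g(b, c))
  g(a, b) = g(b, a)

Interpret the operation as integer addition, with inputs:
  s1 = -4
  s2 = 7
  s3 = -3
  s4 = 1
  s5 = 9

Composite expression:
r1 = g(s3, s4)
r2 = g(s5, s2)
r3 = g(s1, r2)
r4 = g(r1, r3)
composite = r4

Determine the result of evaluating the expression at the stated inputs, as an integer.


10

g(s3, s4) = -2
g(s5, s2) = 16
g(s1, g(s5, s2)) = 12
g(g(s3, s4), g(s1, g(s5, s2))) = 10


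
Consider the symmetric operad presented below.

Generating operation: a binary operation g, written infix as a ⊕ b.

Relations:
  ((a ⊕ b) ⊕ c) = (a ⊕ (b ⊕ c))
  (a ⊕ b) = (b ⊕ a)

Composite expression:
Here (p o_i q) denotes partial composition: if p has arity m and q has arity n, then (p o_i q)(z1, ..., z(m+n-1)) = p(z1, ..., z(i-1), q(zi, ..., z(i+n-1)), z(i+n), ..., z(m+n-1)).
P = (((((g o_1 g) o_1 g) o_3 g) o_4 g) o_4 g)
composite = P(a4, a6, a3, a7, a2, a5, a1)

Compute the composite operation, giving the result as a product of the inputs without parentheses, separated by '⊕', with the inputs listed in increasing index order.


Both nesting and order wash out for g; what remains is which a's occur.
(a4 ⊕ a6) reduces to a4 ⊕ a6
(a7 ⊕ a2) reduces to a7 ⊕ a2
((a7 ⊕ a2) ⊕ a5) reduces to a7 ⊕ a2 ⊕ a5
(a3 ⊕ ((a7 ⊕ a2) ⊕ a5)) reduces to a3 ⊕ a7 ⊕ a2 ⊕ a5
((a4 ⊕ a6) ⊕ (a3 ⊕ ((a7 ⊕ a2) ⊕ a5))) reduces to a4 ⊕ a6 ⊕ a3 ⊕ a7 ⊕ a2 ⊕ a5
(((a4 ⊕ a6) ⊕ (a3 ⊕ ((a7 ⊕ a2) ⊕ a5))) ⊕ a1) reduces to a4 ⊕ a6 ⊕ a3 ⊕ a7 ⊕ a2 ⊕ a5 ⊕ a1
rearranged into index order: a1 ⊕ a2 ⊕ a3 ⊕ a4 ⊕ a5 ⊕ a6 ⊕ a7

a1 ⊕ a2 ⊕ a3 ⊕ a4 ⊕ a5 ⊕ a6 ⊕ a7


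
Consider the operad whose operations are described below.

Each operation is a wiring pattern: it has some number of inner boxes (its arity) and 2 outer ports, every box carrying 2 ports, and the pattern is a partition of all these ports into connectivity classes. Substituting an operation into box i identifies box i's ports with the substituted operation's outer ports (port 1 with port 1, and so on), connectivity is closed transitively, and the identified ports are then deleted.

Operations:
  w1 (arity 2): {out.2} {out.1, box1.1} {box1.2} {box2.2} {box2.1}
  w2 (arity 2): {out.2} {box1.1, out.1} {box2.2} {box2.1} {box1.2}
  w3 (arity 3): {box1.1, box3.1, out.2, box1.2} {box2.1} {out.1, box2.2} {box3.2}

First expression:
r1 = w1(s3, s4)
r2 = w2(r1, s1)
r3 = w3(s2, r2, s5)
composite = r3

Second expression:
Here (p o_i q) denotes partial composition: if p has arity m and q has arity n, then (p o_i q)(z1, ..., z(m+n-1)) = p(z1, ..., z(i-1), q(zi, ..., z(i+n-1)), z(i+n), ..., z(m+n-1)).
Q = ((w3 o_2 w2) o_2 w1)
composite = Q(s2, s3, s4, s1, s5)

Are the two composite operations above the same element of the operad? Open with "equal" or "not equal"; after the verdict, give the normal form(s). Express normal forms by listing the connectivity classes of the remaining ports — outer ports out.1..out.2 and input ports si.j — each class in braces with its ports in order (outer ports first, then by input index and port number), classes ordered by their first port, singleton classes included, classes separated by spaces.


The first composite normalizes to {out.1} {out.2, s2.1, s2.2, s5.1} {s1.1} {s1.2} {s3.1} {s3.2} {s4.1} {s4.2} {s5.2}
The second composite normalizes to {out.1} {out.2, s2.1, s2.2, s5.1} {s1.1} {s1.2} {s3.1} {s3.2} {s4.1} {s4.2} {s5.2}
One common form — equal.

equal; the common form is {out.1} {out.2, s2.1, s2.2, s5.1} {s1.1} {s1.2} {s3.1} {s3.2} {s4.1} {s4.2} {s5.2}


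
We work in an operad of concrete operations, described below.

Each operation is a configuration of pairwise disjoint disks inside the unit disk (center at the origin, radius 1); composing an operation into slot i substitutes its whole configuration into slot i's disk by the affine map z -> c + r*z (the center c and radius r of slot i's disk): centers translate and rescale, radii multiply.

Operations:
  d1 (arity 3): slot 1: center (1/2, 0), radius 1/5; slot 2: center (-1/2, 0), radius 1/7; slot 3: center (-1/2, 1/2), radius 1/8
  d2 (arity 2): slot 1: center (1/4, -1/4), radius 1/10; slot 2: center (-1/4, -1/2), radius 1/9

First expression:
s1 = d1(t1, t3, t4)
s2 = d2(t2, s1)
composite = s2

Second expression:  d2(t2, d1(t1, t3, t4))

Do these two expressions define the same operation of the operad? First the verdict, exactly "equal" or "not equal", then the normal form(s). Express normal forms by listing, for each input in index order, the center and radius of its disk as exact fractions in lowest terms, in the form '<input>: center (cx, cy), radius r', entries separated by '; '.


Normal form of the first expression: t1: center (-7/36, -1/2), radius 1/45; t2: center (1/4, -1/4), radius 1/10; t3: center (-11/36, -1/2), radius 1/63; t4: center (-11/36, -4/9), radius 1/72
Normal form of the second expression: t1: center (-7/36, -1/2), radius 1/45; t2: center (1/4, -1/4), radius 1/10; t3: center (-11/36, -1/2), radius 1/63; t4: center (-11/36, -4/9), radius 1/72
Identical normal forms: equal.

equal; the common form is t1: center (-7/36, -1/2), radius 1/45; t2: center (1/4, -1/4), radius 1/10; t3: center (-11/36, -1/2), radius 1/63; t4: center (-11/36, -4/9), radius 1/72


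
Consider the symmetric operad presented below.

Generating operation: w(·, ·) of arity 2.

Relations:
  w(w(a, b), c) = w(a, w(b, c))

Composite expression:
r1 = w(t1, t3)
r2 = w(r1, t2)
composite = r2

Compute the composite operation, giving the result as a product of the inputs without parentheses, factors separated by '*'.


t1 * t3 * t2

Every regrouping of w is equal, so read the t-inputs in written order.
w(t1, t3) reduces to t1 * t3
w(w(t1, t3), t2) reduces to t1 * t3 * t2


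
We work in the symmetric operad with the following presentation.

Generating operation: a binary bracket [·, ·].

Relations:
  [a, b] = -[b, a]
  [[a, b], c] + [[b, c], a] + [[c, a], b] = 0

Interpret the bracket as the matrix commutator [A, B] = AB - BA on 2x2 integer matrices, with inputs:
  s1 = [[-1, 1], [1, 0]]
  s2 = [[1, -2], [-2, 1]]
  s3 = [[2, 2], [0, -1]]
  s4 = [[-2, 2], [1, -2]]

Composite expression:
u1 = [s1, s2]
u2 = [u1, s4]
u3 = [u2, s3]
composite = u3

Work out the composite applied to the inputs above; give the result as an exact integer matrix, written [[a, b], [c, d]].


[[0, 24], [0, 0]]

[s1, s2] = [[0, 2], [-2, 0]]
[[s1, s2], s4] = [[6, 0], [0, -6]]
[[[s1, s2], s4], s3] = [[0, 24], [0, 0]]


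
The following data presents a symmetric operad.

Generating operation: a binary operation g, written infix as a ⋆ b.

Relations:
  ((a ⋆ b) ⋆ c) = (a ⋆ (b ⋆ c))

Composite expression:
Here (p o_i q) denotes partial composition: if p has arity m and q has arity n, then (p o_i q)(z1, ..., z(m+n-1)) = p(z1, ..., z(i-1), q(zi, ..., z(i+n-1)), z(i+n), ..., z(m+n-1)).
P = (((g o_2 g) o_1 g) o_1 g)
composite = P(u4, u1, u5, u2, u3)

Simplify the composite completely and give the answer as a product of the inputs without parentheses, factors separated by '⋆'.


u4 ⋆ u1 ⋆ u5 ⋆ u2 ⋆ u3

Key point: g is associative — brackets drop, the u-order remains.
(u4 ⋆ u1) spells out as u4 ⋆ u1
((u4 ⋆ u1) ⋆ u5) spells out as u4 ⋆ u1 ⋆ u5
(u2 ⋆ u3) spells out as u2 ⋆ u3
(((u4 ⋆ u1) ⋆ u5) ⋆ (u2 ⋆ u3)) spells out as u4 ⋆ u1 ⋆ u5 ⋆ u2 ⋆ u3


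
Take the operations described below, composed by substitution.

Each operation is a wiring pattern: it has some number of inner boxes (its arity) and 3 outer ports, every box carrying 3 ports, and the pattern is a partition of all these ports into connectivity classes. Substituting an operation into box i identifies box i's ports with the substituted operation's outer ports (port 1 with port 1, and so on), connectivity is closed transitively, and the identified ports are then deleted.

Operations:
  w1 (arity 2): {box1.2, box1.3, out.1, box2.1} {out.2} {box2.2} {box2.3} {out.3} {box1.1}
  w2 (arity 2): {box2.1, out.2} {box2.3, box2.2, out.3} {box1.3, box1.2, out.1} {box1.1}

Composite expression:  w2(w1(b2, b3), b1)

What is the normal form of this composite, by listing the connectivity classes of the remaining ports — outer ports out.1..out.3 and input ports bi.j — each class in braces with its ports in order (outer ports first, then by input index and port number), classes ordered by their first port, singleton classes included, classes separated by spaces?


{out.1} {out.2, b1.1} {out.3, b1.2, b1.3} {b2.1} {b2.2, b2.3, b3.1} {b3.2} {b3.3}

Two ports join when wires chain via w2-identified ports.
the subtree at w1 composes to {out.1, b2.2, b2.3, b3.1} {out.2} {out.3} {b2.1} {b3.2} {b3.3} on (b2, b3); out.j = own outer ports
the subtree at w2 composes to {out.1} {out.2, b1.1} {out.3, b1.2, b1.3} {b2.1} {b2.2, b2.3, b3.1} {b3.2} {b3.3} on (b2, b3, b1); out.j = own outer ports


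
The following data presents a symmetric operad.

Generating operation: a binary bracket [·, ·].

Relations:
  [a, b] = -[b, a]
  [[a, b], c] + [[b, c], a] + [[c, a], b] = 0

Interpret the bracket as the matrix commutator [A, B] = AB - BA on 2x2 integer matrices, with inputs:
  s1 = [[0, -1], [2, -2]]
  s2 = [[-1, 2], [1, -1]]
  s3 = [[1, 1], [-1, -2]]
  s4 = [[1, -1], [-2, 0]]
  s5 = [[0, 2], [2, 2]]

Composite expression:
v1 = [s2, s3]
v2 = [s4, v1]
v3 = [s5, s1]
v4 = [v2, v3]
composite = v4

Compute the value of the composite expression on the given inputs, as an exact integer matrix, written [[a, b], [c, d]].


[[-78, 204], [348, 78]]

[s2, s3] = [[-3, -6], [3, 3]]
[s4, [s2, s3]] = [[-15, -12], [9, 15]]
[s5, s1] = [[6, -2], [8, -6]]
[[s4, [s2, s3]], [s5, s1]] = [[-78, 204], [348, 78]]


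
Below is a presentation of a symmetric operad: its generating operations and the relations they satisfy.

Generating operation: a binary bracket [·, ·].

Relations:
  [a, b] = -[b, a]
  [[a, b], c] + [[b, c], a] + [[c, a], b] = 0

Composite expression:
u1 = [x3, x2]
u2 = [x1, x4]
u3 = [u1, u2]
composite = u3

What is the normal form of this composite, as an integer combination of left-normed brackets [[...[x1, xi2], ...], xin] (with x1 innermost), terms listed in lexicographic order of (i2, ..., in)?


In the tensor algebra, words opening x1 carry the x1-anchored form.
Composite bracket: [[x3, x2], [x1, x4]]
Under [a, b] = ab - ba we get 8 signed associative words (2^3 = 8).
Only words starting with x1 matter:
  word x1x4x2x3 has sign +1, contributing +[[[x1, x4], x2], x3]
  word x1x4x3x2 has sign -1, contributing -[[[x1, x4], x3], x2]

[[[x1, x4], x2], x3] - [[[x1, x4], x3], x2]


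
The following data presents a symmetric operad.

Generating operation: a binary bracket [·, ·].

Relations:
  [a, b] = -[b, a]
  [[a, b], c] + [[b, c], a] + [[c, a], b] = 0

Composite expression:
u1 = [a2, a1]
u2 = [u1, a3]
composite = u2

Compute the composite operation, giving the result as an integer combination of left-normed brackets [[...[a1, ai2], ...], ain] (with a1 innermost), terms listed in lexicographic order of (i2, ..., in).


-[[a1, a2], a3]

Left-normed coefficients sit on the a1-initial expansion words.
Composite bracket: [[a2, a1], a3]
Expanding via [a, b] = ab - ba: 4 signed words (2^2 = 4).
Words beginning with a1 determine it all:
  the word a1a2a3 carries sign -1 and contributes -[[a1, a2], a3]


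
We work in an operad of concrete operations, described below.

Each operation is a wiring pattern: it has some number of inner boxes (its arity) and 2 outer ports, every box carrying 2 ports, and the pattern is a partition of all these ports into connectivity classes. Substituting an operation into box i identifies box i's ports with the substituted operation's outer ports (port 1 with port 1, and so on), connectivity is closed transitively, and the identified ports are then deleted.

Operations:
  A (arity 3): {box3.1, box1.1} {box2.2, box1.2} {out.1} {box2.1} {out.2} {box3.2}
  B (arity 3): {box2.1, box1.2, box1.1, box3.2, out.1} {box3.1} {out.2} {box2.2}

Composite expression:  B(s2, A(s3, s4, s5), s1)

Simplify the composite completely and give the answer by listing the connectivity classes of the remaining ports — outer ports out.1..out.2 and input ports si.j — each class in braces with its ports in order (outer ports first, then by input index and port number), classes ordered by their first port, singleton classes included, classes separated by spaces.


{out.1, s1.2, s2.1, s2.2} {out.2} {s1.1} {s3.1, s5.1} {s3.2, s4.2} {s4.1} {s5.2}

Reachability decides: close wires over B-identified ports.
stage A: inputs (s3, s4, s5), connectivity {out.1} {out.2} {s3.1, s5.1} {s3.2, s4.2} {s4.1} {s5.2}, out.j its boundary
stage B: inputs (s2, s3, s4, s5, s1), connectivity {out.1, s1.2, s2.1, s2.2} {out.2} {s1.1} {s3.1, s5.1} {s3.2, s4.2} {s4.1} {s5.2}, out.j its boundary


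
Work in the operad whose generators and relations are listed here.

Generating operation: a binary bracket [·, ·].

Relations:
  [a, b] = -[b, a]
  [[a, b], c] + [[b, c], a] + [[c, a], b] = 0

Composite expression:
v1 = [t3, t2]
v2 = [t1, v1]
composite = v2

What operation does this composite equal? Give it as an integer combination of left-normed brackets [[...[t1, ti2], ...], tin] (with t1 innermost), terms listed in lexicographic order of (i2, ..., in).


-[[t1, t2], t3] + [[t1, t3], t2]


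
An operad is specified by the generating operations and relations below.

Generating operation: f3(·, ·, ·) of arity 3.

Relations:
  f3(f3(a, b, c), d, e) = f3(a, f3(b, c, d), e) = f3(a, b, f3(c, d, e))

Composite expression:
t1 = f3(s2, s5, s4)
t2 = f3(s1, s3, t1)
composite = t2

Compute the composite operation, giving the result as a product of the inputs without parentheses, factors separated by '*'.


The f3-tree's shape is irrelevant; the s-reading-order decides.
f3(s2, s5, s4) spells out as s2 * s5 * s4
f3(s1, s3, f3(s2, s5, s4)) spells out as s1 * s3 * s2 * s5 * s4

s1 * s3 * s2 * s5 * s4


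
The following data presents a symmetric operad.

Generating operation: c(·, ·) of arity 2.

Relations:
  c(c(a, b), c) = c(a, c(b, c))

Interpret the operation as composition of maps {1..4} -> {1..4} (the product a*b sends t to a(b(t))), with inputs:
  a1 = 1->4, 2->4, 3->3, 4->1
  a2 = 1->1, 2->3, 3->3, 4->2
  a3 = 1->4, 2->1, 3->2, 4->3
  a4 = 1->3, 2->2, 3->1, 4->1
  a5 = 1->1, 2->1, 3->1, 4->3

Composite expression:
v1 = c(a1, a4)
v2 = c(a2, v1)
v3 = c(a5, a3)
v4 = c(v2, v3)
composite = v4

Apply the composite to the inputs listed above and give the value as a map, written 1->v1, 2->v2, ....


1->2, 2->3, 3->3, 4->3

c(a1, a4) = 1->3, 2->4, 3->4, 4->4
c(a2, c(a1, a4)) = 1->3, 2->2, 3->2, 4->2
c(a5, a3) = 1->3, 2->1, 3->1, 4->1
c(c(a2, c(a1, a4)), c(a5, a3)) = 1->2, 2->3, 3->3, 4->3


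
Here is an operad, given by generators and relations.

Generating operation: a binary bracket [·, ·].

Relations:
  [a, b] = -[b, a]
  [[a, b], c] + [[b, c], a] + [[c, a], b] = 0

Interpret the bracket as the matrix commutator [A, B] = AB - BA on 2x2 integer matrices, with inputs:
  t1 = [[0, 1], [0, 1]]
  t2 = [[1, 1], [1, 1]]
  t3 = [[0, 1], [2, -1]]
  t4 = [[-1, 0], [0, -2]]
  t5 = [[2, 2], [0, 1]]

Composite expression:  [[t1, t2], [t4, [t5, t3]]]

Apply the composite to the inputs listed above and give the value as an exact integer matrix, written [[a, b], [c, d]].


[t1, t2] = [[1, -1], [1, -1]]
[t5, t3] = [[4, -1], [-2, -4]]
[t4, [t5, t3]] = [[0, -1], [2, 0]]
[[t1, t2], [t4, [t5, t3]]] = [[-1, -2], [-4, 1]]

[[-1, -2], [-4, 1]]


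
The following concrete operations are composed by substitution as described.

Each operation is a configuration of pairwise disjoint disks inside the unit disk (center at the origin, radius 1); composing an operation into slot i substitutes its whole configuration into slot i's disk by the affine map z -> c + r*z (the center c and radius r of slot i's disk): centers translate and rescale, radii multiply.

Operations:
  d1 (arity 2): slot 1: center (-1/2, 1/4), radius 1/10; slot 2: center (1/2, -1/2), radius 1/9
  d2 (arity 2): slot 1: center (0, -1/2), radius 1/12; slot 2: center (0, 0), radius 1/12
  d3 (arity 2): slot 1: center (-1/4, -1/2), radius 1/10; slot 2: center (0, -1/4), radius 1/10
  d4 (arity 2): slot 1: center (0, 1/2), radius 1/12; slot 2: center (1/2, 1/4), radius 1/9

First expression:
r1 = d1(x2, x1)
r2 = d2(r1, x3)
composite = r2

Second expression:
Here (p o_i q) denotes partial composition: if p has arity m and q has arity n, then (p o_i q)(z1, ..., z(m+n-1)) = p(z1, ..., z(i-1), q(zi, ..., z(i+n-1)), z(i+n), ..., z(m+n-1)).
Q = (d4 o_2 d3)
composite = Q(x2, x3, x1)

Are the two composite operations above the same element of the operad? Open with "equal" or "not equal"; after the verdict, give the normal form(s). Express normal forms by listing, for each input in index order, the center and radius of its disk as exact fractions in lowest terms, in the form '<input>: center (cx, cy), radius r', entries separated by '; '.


not equal — first x1: center (1/24, -13/24), radius 1/108; x2: center (-1/24, -23/48), radius 1/120; x3: center (0, 0), radius 1/12, second x1: center (1/2, 2/9), radius 1/90; x2: center (0, 1/2), radius 1/12; x3: center (17/36, 7/36), radius 1/90

Normal form of the first expression: x1: center (1/24, -13/24), radius 1/108; x2: center (-1/24, -23/48), radius 1/120; x3: center (0, 0), radius 1/12
Normal form of the second expression: x1: center (1/2, 2/9), radius 1/90; x2: center (0, 1/2), radius 1/12; x3: center (17/36, 7/36), radius 1/90
The normal forms differ: not equal.


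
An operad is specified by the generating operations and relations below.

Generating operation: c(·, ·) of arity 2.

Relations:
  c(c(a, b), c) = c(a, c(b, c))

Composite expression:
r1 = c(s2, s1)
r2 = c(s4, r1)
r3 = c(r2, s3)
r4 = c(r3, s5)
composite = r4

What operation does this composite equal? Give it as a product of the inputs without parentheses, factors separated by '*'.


s4 * s2 * s1 * s3 * s5

Key point: c is associative — brackets drop, the s-order remains.
c(s2, s1) reduces to s2 * s1
c(s4, c(s2, s1)) reduces to s4 * s2 * s1
c(c(s4, c(s2, s1)), s3) reduces to s4 * s2 * s1 * s3
c(c(c(s4, c(s2, s1)), s3), s5) reduces to s4 * s2 * s1 * s3 * s5


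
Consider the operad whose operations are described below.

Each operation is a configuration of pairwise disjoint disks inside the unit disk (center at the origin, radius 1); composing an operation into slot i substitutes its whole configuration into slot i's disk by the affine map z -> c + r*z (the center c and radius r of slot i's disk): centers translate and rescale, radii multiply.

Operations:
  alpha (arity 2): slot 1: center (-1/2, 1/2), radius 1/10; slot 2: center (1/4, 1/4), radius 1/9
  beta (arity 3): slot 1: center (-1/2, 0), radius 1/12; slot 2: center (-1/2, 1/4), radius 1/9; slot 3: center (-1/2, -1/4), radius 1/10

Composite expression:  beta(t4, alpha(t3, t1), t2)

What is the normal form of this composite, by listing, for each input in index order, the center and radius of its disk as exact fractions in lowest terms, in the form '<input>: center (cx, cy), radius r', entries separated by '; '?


t1: center (-17/36, 5/18), radius 1/81; t2: center (-1/2, -1/4), radius 1/10; t3: center (-5/9, 11/36), radius 1/90; t4: center (-1/2, 0), radius 1/12

Each t-disk chains the slot maps above it in beta; radii multiply.
input t4: applying the 1 nested substitution gives center (-1/2, 0), radius 1/12
input t3: applying the 2 nested substitutions gives center (-5/9, 11/36), radius 1/90
input t1: applying the 2 nested substitutions gives center (-17/36, 5/18), radius 1/81
input t2: applying the 1 nested substitution gives center (-1/2, -1/4), radius 1/10


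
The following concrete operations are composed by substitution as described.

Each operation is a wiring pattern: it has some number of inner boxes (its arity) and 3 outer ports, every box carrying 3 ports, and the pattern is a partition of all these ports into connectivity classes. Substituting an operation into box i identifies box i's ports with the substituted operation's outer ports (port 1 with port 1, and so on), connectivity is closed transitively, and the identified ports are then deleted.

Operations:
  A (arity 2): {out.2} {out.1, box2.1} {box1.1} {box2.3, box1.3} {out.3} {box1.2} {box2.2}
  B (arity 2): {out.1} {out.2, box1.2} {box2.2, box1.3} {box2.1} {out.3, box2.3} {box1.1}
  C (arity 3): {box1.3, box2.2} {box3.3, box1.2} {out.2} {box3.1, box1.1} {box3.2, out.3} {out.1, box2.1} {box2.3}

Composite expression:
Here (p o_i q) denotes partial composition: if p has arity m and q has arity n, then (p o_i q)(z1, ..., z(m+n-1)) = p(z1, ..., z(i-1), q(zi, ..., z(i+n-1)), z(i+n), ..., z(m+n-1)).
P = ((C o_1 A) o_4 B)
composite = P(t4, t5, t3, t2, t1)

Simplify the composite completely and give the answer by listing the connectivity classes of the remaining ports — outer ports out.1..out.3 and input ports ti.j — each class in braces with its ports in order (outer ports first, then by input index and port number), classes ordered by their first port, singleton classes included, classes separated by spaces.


Connectivity passes through glued C-boundaries; trace each wire chain.
A over (t4, t5) gives {out.1, t5.1} {out.2} {out.3} {t4.1} {t4.2} {t4.3, t5.3} {t5.2}, out.j being that stage's outer ports
B over (t2, t1) gives {out.1} {out.2, t2.2} {out.3, t1.3} {t1.1} {t1.2, t2.3} {t2.1}, out.j being that stage's outer ports
C over (t4, t5, t3, t2, t1) gives {out.1, t3.1} {out.2} {out.3, t2.2} {t1.1} {t1.2, t2.3} {t1.3} {t2.1} {t3.2} {t3.3} {t4.1} {t4.2} {t4.3, t5.3} {t5.1} {t5.2}, out.j being that stage's outer ports

{out.1, t3.1} {out.2} {out.3, t2.2} {t1.1} {t1.2, t2.3} {t1.3} {t2.1} {t3.2} {t3.3} {t4.1} {t4.2} {t4.3, t5.3} {t5.1} {t5.2}


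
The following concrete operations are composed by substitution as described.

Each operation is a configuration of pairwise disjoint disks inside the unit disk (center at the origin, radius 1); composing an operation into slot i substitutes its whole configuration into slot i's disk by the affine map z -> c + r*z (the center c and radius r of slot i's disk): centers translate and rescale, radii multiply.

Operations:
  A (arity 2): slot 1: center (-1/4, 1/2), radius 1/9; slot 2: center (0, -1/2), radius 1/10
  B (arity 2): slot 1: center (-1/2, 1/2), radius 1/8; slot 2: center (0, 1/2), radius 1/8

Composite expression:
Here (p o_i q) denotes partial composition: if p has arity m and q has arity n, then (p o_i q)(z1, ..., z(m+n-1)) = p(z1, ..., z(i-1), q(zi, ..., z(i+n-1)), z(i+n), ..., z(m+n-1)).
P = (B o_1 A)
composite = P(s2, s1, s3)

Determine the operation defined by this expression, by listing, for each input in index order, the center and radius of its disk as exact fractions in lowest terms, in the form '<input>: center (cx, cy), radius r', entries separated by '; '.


s1: center (-1/2, 7/16), radius 1/80; s2: center (-17/32, 9/16), radius 1/72; s3: center (0, 1/2), radius 1/8

Affine substitution under B: radii multiply and s-centers shift.
for s2, the 2-step affine chain lands on center (-17/32, 9/16), radius 1/72
for s1, the 2-step affine chain lands on center (-1/2, 7/16), radius 1/80
for s3, the 1-step affine chain lands on center (0, 1/2), radius 1/8


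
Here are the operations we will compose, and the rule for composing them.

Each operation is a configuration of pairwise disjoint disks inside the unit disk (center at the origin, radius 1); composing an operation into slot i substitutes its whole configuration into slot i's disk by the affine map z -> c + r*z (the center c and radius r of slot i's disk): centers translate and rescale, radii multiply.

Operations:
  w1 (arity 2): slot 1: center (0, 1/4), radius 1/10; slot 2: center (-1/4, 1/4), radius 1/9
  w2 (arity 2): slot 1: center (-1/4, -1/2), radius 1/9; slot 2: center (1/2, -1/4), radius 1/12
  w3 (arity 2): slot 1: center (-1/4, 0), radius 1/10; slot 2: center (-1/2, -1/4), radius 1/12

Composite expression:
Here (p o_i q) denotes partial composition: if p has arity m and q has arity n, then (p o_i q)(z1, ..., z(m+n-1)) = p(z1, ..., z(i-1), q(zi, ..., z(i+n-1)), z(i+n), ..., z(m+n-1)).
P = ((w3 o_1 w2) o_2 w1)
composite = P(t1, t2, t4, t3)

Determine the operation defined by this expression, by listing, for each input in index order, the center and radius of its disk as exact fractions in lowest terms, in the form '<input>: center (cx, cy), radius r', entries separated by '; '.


Affine substitution under w3: radii multiply and t-centers shift.
tracing t1 down its 2-map path: center (-11/40, -1/20), radius 1/90
tracing t2 down its 3-map path: center (-1/5, -11/480), radius 1/1200
tracing t4 down its 3-map path: center (-97/480, -11/480), radius 1/1080
tracing t3 down its 1-map path: center (-1/2, -1/4), radius 1/12

t1: center (-11/40, -1/20), radius 1/90; t2: center (-1/5, -11/480), radius 1/1200; t3: center (-1/2, -1/4), radius 1/12; t4: center (-97/480, -11/480), radius 1/1080


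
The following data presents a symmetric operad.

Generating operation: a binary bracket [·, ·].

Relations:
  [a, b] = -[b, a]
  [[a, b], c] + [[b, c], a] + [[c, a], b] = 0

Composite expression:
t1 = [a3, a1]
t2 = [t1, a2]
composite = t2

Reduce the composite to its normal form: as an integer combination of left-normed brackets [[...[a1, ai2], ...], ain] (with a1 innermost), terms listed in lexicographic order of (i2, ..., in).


Skip Jacobi rewriting: expand, keep a1-initial words, read off terms.
Composite bracket: [[a3, a1], a2]
Under [a, b] = ab - ba we get 4 signed associative words (2^2 = 4).
Coefficients come from the a1-initial words:
  word a1a3a2 has sign -1, contributing -[[a1, a3], a2]

-[[a1, a3], a2]


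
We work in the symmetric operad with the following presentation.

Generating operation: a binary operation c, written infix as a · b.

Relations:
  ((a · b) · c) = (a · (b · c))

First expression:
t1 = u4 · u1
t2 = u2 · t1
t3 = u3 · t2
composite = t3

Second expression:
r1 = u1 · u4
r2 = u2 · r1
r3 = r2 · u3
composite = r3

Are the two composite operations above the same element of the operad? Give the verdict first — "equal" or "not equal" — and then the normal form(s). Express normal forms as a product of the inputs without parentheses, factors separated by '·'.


not equal; the first gives u3 · u2 · u4 · u1 and the second u2 · u1 · u4 · u3

The first expression reduces to u3 · u2 · u4 · u1
The second expression reduces to u2 · u1 · u4 · u3
Different reductions; not equal.


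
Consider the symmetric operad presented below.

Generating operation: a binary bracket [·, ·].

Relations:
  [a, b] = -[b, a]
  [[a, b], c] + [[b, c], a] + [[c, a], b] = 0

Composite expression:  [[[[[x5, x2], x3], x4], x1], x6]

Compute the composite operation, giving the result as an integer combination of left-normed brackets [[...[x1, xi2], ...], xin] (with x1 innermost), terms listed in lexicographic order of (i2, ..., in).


[[[[[x1, x2], x5], x3], x4], x6] - [[[[[x1, x3], x2], x5], x4], x6] + [[[[[x1, x3], x5], x2], x4], x6] - [[[[[x1, x4], x2], x5], x3], x6] + [[[[[x1, x4], x3], x2], x5], x6] - [[[[[x1, x4], x3], x5], x2], x6] + [[[[[x1, x4], x5], x2], x3], x6] - [[[[[x1, x5], x2], x3], x4], x6]

Skip Jacobi rewriting: expand, keep x1-initial words, read off terms.
Composite bracket: [[[[[x5, x2], x3], x4], x1], x6]
Applying ab - ba throughout gives 32 signed words (2^5 = 32).
Only words starting with x1 matter:
  word x1x2x5x3x4x6 has sign +1, contributing +[[[[[x1, x2], x5], x3], x4], x6]
  word x1x3x2x5x4x6 has sign -1, contributing -[[[[[x1, x3], x2], x5], x4], x6]
  word x1x3x5x2x4x6 has sign +1, contributing +[[[[[x1, x3], x5], x2], x4], x6]
  word x1x4x2x5x3x6 has sign -1, contributing -[[[[[x1, x4], x2], x5], x3], x6]
  word x1x4x3x2x5x6 has sign +1, contributing +[[[[[x1, x4], x3], x2], x5], x6]
  word x1x4x3x5x2x6 has sign -1, contributing -[[[[[x1, x4], x3], x5], x2], x6]
  word x1x4x5x2x3x6 has sign +1, contributing +[[[[[x1, x4], x5], x2], x3], x6]
  word x1x5x2x3x4x6 has sign -1, contributing -[[[[[x1, x5], x2], x3], x4], x6]


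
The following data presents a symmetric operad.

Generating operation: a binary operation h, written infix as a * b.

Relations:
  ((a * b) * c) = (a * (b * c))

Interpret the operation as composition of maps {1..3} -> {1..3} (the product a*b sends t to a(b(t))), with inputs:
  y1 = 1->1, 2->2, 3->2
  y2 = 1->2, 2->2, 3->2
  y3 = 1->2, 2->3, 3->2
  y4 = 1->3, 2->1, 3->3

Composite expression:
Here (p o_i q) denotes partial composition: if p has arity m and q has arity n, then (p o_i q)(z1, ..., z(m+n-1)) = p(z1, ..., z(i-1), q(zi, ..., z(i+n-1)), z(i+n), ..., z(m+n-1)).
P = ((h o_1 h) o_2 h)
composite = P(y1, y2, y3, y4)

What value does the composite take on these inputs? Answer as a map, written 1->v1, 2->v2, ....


1->2, 2->2, 3->2
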